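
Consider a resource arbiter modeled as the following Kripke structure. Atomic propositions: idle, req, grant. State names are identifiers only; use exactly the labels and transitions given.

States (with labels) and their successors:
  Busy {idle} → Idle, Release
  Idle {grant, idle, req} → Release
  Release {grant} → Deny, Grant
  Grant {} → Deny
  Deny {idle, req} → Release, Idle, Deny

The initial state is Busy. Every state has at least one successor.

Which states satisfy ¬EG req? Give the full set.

States satisfying req: {Idle, Deny}.
States satisfying EG req: {Deny}.
States satisfying ¬EG req: {Busy, Idle, Release, Grant}.

{Busy, Idle, Release, Grant}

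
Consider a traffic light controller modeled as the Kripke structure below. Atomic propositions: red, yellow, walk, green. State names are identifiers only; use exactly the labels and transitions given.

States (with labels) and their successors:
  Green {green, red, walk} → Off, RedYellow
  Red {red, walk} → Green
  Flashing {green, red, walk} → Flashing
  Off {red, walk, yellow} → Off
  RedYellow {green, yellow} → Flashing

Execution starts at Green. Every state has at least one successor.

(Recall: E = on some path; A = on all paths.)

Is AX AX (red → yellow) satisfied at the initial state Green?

States satisfying AX (red → yellow): {Green, Off}.
States satisfying AX AX (red → yellow): {Red, Off}.
Green ∉ Sat(AX AX (red → yellow)).

No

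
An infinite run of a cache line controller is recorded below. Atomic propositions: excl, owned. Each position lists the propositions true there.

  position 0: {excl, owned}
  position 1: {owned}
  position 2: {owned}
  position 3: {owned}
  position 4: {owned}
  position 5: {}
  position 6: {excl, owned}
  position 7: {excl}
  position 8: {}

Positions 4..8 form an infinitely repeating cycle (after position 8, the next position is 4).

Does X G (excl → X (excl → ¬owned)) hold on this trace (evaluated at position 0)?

Yes

The position after 0 is 1; G (excl → X (excl → ¬owned)) is true there.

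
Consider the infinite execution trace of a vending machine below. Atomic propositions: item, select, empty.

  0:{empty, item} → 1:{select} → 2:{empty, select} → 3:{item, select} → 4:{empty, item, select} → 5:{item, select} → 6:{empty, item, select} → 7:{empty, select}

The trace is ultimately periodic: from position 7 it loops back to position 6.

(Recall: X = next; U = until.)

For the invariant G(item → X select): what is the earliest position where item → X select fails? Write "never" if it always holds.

item → X select holds at every position 0..7, and those are all the positions the trace ever visits, so the invariant G(item → X select) is never violated.

never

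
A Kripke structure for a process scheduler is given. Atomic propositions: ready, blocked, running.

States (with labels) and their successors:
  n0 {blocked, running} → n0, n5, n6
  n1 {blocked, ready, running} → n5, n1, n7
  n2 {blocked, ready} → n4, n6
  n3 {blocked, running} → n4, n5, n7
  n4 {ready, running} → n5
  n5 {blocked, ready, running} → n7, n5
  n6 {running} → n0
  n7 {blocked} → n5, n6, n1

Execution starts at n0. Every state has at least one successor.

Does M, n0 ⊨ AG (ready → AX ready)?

States satisfying ready → AX ready: {n0, n3, n4, n6, n7}.
States satisfying AG (ready → AX ready): ∅.
n1 is reachable from n0 and violates ready → AX ready, so AG fails at n0.
n0 ∉ Sat(AG (ready → AX ready)).

No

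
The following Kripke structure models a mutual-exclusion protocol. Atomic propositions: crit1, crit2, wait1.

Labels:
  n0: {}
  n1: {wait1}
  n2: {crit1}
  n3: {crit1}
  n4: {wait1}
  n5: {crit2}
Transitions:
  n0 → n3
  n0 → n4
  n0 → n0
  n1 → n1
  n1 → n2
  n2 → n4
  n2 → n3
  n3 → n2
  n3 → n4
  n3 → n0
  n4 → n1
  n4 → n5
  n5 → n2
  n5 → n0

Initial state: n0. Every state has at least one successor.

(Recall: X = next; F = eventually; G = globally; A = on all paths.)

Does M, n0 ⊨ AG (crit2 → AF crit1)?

States satisfying crit2 → AF crit1: {n0, n1, n2, n3, n4}.
States satisfying AG (crit2 → AF crit1): ∅.
n5 is reachable from n0 and violates crit2 → AF crit1, so AG fails at n0.
n0 ∉ Sat(AG (crit2 → AF crit1)).

Violated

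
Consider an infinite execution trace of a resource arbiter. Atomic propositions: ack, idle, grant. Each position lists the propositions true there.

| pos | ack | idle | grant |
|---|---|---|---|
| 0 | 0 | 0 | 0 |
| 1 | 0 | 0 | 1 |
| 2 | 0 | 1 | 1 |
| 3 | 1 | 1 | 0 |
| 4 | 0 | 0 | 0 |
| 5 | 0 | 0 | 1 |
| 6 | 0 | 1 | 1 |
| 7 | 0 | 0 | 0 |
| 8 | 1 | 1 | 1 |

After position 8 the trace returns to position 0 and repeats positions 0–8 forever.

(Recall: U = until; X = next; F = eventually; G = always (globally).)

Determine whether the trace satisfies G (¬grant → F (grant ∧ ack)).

Holds

¬grant → F (grant ∧ ack) holds at every position 0..8, and those are all positions ever visited, so G (¬grant → F (grant ∧ ack)) holds.
Positions where ¬grant holds: 0, 3, 4, 7.
Check F (grant ∧ ack) at each: 0→ok, 3→ok, 4→ok, 7→ok.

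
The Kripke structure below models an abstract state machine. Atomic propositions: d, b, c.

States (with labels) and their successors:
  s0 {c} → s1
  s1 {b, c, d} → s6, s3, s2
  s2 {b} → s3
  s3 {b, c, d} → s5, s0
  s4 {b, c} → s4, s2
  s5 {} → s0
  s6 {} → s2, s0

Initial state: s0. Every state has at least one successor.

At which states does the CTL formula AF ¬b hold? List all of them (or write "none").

States satisfying ¬b: {s0, s5, s6}.
States satisfying AF ¬b: {s0, s1, s2, s3, s5, s6}.

{s0, s1, s2, s3, s5, s6}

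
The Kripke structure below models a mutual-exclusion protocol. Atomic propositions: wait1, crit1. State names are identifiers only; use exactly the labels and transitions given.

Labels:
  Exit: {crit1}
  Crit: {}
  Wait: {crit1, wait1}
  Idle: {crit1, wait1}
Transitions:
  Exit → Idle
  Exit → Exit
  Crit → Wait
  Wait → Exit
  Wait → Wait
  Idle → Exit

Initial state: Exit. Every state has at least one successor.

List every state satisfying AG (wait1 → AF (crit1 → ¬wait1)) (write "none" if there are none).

{Exit, Idle}

States satisfying wait1 → AF (crit1 → ¬wait1): {Exit, Crit, Idle}.
States satisfying AG (wait1 → AF (crit1 → ¬wait1)): {Exit, Idle}.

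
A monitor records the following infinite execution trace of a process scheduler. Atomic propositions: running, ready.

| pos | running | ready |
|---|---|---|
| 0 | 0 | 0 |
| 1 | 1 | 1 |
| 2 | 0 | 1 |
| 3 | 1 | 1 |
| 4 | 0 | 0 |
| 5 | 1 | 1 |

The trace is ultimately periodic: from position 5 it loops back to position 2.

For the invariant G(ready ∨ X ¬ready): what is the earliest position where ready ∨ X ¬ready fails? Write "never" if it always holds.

At position 0 the labels are {} and the next position 1 has {ready, running}, so ready ∨ X ¬ready is false there. This is the first violation.

0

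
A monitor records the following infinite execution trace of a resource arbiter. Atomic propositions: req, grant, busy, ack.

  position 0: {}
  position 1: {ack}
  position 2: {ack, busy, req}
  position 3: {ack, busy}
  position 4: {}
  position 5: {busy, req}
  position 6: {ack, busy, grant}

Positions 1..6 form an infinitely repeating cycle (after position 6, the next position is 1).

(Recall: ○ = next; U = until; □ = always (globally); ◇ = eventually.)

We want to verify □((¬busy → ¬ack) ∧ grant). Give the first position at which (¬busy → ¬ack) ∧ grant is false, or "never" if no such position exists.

0

At position 0 the labels are {}, so (¬busy → ¬ack) ∧ grant is false there. This is the first violation.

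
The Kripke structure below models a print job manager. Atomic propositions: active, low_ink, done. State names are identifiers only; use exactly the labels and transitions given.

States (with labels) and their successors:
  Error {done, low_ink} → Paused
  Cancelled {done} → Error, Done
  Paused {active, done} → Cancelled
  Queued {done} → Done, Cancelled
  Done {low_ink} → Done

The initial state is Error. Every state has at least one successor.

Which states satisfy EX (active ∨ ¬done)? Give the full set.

States satisfying active ∨ ¬done: {Paused, Done}.
States satisfying EX (active ∨ ¬done): {Error, Cancelled, Queued, Done}.

{Error, Cancelled, Queued, Done}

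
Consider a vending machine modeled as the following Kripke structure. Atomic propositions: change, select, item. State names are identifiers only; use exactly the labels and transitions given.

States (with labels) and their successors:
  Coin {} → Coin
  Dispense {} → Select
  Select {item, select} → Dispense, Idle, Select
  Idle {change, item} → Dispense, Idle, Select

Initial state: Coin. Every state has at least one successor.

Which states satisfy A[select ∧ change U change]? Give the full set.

{Idle}

States satisfying select ∧ change: ∅.
States satisfying change: {Idle}.
States satisfying A[select ∧ change U change]: {Idle}.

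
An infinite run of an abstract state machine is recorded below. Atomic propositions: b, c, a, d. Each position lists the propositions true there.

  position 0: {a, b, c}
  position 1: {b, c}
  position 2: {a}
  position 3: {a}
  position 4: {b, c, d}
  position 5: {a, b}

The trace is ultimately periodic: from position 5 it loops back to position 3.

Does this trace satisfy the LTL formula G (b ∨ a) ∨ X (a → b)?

Yes

b ∨ a holds at every position 0..5, and those are all positions ever visited, so G (b ∨ a) holds.
The position after 0 is 1; a → b is true there.
At position 0: G (b ∨ a) is true; X (a → b) is true; so G (b ∨ a) ∨ X (a → b) is true.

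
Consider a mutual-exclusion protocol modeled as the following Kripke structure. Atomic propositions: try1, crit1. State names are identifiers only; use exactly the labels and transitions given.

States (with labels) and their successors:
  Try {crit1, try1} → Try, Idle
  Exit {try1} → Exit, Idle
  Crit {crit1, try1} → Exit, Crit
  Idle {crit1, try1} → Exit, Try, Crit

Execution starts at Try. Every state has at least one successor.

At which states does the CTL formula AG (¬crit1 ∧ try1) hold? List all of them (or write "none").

States satisfying ¬crit1 ∧ try1: {Exit}.
States satisfying AG (¬crit1 ∧ try1): ∅.

none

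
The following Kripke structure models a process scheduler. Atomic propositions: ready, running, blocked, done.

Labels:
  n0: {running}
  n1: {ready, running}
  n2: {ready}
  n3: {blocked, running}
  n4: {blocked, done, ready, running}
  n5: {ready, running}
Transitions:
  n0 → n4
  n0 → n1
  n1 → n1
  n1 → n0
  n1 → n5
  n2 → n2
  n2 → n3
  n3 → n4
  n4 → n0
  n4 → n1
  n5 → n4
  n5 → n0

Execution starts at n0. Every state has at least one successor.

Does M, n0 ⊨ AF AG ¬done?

States satisfying AG ¬done: ∅.
States satisfying AF AG ¬done: ∅.
There is a path from n0 along which AG ¬done never holds.
n0 ∉ Sat(AF AG ¬done).

Does not hold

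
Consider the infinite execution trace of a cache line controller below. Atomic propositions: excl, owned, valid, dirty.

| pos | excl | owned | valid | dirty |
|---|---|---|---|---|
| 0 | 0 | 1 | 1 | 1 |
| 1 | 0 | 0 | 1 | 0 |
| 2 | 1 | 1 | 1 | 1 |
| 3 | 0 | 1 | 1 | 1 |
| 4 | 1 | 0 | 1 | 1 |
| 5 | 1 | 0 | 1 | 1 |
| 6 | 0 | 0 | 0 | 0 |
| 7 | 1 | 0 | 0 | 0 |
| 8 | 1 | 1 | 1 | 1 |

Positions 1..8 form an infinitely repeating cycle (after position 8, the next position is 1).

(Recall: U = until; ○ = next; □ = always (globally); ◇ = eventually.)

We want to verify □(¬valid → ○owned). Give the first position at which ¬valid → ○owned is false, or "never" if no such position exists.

Check ¬valid → ○owned at each position in order: 0 ✓, 1 ✓, 2 ✓, 3 ✓, 4 ✓, 5 ✓.
At position 6 the labels are {} and the next position 7 has {excl}, so ¬valid → ○owned is false there. This is the first violation.

6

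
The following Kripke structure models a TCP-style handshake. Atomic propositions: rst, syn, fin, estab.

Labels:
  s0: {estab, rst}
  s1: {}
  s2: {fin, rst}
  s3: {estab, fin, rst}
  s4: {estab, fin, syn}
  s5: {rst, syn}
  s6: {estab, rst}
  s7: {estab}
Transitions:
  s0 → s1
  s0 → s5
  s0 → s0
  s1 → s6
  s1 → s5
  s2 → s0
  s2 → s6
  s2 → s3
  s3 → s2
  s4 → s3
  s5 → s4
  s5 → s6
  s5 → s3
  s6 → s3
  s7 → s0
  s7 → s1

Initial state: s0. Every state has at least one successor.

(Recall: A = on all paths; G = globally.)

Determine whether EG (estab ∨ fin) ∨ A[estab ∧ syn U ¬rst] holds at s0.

States satisfying estab ∨ fin: {s0, s2, s3, s4, s6, s7}.
States satisfying EG (estab ∨ fin): {s0, s2, s3, s4, s6, s7}.
States satisfying estab ∧ syn: {s4}.
States satisfying ¬rst: {s1, s4, s7}.
States satisfying A[estab ∧ syn U ¬rst]: {s1, s4, s7}.
States satisfying EG (estab ∨ fin) ∨ A[estab ∧ syn U ¬rst]: {s0, s1, s2, s3, s4, s6, s7}.
s0 ∈ Sat(EG (estab ∨ fin) ∨ A[estab ∧ syn U ¬rst]).

Satisfied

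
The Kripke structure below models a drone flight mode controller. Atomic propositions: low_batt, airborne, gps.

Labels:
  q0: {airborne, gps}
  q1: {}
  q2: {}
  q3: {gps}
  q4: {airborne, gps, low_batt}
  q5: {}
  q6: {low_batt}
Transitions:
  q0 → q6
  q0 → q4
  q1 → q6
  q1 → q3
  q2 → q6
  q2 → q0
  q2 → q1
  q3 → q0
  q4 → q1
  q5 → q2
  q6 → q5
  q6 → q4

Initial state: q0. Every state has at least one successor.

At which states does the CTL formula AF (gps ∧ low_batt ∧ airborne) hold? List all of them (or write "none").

States satisfying gps ∧ low_batt ∧ airborne: {q4}.
States satisfying AF (gps ∧ low_batt ∧ airborne): {q4}.

{q4}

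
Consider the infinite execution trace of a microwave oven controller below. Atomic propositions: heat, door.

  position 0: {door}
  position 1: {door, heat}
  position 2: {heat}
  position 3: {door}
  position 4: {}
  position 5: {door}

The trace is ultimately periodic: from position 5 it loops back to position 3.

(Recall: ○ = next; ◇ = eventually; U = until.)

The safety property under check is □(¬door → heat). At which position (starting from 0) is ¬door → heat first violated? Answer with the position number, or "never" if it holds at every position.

Check ¬door → heat at each position in order: 0 ✓, 1 ✓, 2 ✓, 3 ✓.
At position 4 the labels are {}, so ¬door → heat is false there. This is the first violation.

4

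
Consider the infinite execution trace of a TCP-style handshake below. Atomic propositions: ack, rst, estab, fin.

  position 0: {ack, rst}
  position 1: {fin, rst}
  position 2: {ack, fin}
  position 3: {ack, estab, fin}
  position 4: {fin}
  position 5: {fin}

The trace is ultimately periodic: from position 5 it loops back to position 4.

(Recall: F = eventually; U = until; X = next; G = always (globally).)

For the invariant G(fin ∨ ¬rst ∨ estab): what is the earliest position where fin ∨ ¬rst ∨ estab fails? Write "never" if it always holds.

At position 0 the labels are {ack, rst}, so fin ∨ ¬rst ∨ estab is false there. This is the first violation.

0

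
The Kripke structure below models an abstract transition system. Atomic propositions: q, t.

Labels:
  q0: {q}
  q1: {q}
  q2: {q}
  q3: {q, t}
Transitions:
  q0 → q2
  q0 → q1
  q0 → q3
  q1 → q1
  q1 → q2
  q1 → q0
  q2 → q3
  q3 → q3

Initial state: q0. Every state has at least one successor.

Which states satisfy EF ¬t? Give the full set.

{q0, q1, q2}

States satisfying ¬t: {q0, q1, q2}.
States satisfying EF ¬t: {q0, q1, q2}.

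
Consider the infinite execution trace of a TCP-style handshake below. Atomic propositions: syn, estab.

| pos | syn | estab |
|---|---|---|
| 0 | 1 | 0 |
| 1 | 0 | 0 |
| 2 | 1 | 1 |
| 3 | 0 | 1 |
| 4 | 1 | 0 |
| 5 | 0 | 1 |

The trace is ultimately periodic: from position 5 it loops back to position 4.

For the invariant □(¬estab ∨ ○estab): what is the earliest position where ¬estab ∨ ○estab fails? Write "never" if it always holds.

Check ¬estab ∨ ○estab at each position in order: 0 ✓, 1 ✓, 2 ✓.
At position 3 the labels are {estab} and the next position 4 has {syn}, so ¬estab ∨ ○estab is false there. This is the first violation.

3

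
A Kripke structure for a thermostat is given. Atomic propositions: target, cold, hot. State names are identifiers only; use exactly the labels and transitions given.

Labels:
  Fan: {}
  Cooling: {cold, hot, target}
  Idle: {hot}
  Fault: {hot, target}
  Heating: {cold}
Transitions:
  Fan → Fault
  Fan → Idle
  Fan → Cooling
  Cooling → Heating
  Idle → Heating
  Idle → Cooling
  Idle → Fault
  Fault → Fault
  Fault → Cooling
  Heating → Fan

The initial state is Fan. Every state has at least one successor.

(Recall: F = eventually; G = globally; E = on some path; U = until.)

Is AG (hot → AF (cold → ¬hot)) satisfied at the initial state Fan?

Holds

States satisfying hot → AF (cold → ¬hot): {Fan, Cooling, Idle, Fault, Heating}.
States satisfying AG (hot → AF (cold → ¬hot)): {Fan, Cooling, Idle, Fault, Heating}.
Every state reachable from Fan satisfies hot → AF (cold → ¬hot).
Fan ∈ Sat(AG (hot → AF (cold → ¬hot))).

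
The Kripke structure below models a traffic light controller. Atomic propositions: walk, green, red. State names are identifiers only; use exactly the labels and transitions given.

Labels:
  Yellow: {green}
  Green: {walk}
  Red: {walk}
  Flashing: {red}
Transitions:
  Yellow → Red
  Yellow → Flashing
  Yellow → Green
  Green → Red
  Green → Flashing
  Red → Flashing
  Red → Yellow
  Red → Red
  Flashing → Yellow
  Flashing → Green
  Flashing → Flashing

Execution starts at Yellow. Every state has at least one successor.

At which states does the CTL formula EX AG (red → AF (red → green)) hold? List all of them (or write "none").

none

States satisfying AG (red → AF (red → green)): ∅.
States satisfying EX AG (red → AF (red → green)): ∅.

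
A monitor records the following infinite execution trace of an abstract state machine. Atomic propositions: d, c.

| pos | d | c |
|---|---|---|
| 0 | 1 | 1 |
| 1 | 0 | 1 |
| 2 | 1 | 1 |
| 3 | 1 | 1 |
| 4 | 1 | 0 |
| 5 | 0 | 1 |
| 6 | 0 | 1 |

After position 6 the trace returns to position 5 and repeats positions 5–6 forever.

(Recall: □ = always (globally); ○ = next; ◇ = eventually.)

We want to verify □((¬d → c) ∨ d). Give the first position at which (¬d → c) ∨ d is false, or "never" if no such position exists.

never

(¬d → c) ∨ d holds at every position 0..6, and those are all the positions the trace ever visits, so the invariant □((¬d → c) ∨ d) is never violated.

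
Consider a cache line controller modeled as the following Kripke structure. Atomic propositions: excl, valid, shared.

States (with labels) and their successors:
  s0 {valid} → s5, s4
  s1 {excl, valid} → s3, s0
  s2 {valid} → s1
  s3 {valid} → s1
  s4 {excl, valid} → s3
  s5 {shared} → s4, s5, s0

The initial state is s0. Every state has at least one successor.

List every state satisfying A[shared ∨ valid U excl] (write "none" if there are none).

States satisfying shared ∨ valid: {s0, s1, s2, s3, s4, s5}.
States satisfying excl: {s1, s4}.
States satisfying A[shared ∨ valid U excl]: {s1, s2, s3, s4}.

{s1, s2, s3, s4}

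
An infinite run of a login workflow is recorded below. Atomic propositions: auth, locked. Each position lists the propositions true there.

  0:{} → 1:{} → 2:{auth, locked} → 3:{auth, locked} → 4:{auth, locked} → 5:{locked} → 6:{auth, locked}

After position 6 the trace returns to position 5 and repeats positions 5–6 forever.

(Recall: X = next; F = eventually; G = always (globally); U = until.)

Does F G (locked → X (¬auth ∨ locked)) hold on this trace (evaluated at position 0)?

Satisfied

G (locked → X (¬auth ∨ locked)) holds at position 0, which is reachable from 0, so F G (locked → X (¬auth ∨ locked)) holds.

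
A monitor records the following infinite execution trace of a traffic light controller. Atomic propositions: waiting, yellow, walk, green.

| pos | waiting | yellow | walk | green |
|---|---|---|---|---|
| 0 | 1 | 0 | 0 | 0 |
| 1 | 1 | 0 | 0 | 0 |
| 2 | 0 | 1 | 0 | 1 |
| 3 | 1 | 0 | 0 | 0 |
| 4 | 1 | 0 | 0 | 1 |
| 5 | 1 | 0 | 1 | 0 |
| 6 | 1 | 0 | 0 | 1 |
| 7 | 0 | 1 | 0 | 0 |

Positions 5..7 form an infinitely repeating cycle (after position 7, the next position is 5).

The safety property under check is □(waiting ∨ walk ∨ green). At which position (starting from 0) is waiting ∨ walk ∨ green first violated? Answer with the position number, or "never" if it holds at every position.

Check waiting ∨ walk ∨ green at each position in order: 0 ✓, 1 ✓, 2 ✓, 3 ✓, 4 ✓, 5 ✓, 6 ✓.
At position 7 the labels are {yellow}, so waiting ∨ walk ∨ green is false there. This is the first violation.

7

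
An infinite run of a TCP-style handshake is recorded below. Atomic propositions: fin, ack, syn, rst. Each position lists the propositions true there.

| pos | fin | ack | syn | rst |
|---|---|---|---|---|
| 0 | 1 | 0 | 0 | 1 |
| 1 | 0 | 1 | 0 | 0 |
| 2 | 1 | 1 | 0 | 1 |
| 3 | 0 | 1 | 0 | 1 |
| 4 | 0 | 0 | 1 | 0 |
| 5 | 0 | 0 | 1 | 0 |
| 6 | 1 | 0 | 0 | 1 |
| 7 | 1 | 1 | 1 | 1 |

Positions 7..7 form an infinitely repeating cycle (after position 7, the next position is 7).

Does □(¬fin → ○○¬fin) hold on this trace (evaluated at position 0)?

Violated

¬fin → ○○¬fin must hold at every position from 0 onward. It fails at position 4, so □(¬fin → ○○¬fin) is false.
Positions where ¬fin holds: 1, 3, 4, 5.
Check ○○¬fin at each: 1→ok, 3→ok, 4→fails, 5→fails.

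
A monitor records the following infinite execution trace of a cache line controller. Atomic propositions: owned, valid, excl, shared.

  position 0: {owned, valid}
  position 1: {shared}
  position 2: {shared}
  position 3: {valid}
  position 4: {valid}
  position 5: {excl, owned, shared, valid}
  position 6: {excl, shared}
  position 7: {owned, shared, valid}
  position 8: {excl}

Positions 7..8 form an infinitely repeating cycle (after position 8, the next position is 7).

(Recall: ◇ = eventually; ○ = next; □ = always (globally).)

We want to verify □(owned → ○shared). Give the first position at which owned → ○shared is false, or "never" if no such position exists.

7

Check owned → ○shared at each position in order: 0 ✓, 1 ✓, 2 ✓, 3 ✓, 4 ✓, 5 ✓, 6 ✓.
At position 7 the labels are {owned, shared, valid} and the next position 8 has {excl}, so owned → ○shared is false there. This is the first violation.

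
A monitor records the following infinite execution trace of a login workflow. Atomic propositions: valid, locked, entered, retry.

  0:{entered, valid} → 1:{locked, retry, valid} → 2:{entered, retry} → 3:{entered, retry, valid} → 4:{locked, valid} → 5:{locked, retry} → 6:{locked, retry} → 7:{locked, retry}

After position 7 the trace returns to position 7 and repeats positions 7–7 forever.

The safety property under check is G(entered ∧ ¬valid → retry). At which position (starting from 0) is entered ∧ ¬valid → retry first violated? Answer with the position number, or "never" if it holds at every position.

never

entered ∧ ¬valid → retry holds at every position 0..7, and those are all the positions the trace ever visits, so the invariant G(entered ∧ ¬valid → retry) is never violated.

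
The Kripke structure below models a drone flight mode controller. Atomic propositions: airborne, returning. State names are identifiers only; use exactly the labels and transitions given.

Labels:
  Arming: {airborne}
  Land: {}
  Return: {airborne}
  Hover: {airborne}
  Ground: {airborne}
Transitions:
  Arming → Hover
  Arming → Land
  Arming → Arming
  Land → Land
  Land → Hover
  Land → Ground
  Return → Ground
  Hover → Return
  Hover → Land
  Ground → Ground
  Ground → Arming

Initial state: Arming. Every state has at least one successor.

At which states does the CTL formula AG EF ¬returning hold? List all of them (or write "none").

{Arming, Land, Return, Hover, Ground}

States satisfying EF ¬returning: {Arming, Land, Return, Hover, Ground}.
States satisfying AG EF ¬returning: {Arming, Land, Return, Hover, Ground}.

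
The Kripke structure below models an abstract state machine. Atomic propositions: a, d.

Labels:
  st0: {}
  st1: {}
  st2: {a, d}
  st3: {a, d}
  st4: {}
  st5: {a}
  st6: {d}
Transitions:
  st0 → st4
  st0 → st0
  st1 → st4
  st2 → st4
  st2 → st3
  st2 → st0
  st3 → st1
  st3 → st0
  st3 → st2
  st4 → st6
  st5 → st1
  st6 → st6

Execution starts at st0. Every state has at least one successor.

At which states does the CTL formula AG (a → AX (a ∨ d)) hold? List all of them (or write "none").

{st0, st1, st4, st6}

States satisfying a → AX (a ∨ d): {st0, st1, st4, st6}.
States satisfying AG (a → AX (a ∨ d)): {st0, st1, st4, st6}.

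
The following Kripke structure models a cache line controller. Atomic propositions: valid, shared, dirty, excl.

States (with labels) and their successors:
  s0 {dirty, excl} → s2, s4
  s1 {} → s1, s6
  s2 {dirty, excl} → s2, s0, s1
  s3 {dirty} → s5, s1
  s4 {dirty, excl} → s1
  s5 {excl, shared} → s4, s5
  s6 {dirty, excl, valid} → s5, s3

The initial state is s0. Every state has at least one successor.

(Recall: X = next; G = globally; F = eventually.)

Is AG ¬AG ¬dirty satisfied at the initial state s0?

States satisfying ¬AG ¬dirty: {s0, s1, s2, s3, s4, s5, s6}.
States satisfying AG ¬AG ¬dirty: {s0, s1, s2, s3, s4, s5, s6}.
Every state reachable from s0 satisfies ¬AG ¬dirty.
s0 ∈ Sat(AG ¬AG ¬dirty).

Holds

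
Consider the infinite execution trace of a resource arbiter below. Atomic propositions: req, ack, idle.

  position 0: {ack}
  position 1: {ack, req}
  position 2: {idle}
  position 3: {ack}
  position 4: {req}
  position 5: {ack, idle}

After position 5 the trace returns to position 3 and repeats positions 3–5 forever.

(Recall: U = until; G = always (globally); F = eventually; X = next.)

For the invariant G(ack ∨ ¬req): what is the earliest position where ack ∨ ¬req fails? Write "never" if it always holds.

Check ack ∨ ¬req at each position in order: 0 ✓, 1 ✓, 2 ✓, 3 ✓.
At position 4 the labels are {req}, so ack ∨ ¬req is false there. This is the first violation.

4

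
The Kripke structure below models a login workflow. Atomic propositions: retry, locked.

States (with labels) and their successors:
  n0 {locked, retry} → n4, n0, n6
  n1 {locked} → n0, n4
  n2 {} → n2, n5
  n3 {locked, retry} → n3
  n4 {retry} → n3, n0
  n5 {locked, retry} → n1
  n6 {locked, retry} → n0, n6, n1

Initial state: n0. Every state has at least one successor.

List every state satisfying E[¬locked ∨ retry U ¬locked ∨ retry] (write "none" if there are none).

{n0, n2, n3, n4, n5, n6}

States satisfying ¬locked ∨ retry: {n0, n2, n3, n4, n5, n6}.
States satisfying E[¬locked ∨ retry U ¬locked ∨ retry]: {n0, n2, n3, n4, n5, n6}.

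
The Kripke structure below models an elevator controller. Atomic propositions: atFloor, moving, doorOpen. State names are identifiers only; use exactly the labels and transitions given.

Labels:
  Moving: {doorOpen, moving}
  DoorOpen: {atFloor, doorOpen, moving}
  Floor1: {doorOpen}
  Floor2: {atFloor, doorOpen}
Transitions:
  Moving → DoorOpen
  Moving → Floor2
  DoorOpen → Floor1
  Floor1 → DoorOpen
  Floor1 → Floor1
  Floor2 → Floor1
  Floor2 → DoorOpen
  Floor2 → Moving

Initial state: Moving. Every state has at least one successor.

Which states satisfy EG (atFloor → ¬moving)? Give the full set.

{Moving, Floor1, Floor2}

States satisfying atFloor → ¬moving: {Moving, Floor1, Floor2}.
States satisfying EG (atFloor → ¬moving): {Moving, Floor1, Floor2}.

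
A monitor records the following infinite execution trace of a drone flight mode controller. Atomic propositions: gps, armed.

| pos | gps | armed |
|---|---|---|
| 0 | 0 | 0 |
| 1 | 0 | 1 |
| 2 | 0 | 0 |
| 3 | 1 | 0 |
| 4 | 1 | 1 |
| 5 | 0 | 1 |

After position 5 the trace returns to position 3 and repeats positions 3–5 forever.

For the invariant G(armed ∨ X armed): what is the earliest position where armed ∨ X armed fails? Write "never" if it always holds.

2

Check armed ∨ X armed at each position in order: 0 ✓, 1 ✓.
At position 2 the labels are {} and the next position 3 has {gps}, so armed ∨ X armed is false there. This is the first violation.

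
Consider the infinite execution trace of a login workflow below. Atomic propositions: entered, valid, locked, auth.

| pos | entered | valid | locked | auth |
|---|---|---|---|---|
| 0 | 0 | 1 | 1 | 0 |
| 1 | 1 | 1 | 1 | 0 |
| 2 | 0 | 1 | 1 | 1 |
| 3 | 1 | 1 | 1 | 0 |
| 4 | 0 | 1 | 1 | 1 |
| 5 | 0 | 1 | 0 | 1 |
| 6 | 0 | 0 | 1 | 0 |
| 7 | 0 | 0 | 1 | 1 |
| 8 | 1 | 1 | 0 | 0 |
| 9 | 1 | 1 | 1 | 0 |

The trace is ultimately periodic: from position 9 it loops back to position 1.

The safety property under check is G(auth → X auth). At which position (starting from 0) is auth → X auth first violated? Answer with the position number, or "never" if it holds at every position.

Check auth → X auth at each position in order: 0 ✓, 1 ✓.
At position 2 the labels are {auth, locked, valid} and the next position 3 has {entered, locked, valid}, so auth → X auth is false there. This is the first violation.

2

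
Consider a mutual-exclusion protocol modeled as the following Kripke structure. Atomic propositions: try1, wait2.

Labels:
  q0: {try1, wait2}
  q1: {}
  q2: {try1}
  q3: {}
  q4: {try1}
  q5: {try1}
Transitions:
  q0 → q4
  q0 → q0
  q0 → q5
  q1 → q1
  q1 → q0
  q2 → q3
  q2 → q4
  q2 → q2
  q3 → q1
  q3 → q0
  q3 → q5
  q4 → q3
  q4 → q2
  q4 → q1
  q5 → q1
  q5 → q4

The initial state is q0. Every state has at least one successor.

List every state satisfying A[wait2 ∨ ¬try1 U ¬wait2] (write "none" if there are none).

{q1, q2, q3, q4, q5}

States satisfying wait2 ∨ ¬try1: {q0, q1, q3}.
States satisfying ¬wait2: {q1, q2, q3, q4, q5}.
States satisfying A[wait2 ∨ ¬try1 U ¬wait2]: {q1, q2, q3, q4, q5}.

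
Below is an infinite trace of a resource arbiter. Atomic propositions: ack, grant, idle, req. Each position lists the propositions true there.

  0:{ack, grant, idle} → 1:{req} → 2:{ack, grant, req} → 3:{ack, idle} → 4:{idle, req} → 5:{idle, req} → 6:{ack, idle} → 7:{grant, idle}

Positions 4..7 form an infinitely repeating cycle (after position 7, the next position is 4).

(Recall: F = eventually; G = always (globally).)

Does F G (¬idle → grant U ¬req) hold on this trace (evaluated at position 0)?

G (¬idle → grant U ¬req) holds at position 2, which is reachable from 0, so F G (¬idle → grant U ¬req) holds.

Holds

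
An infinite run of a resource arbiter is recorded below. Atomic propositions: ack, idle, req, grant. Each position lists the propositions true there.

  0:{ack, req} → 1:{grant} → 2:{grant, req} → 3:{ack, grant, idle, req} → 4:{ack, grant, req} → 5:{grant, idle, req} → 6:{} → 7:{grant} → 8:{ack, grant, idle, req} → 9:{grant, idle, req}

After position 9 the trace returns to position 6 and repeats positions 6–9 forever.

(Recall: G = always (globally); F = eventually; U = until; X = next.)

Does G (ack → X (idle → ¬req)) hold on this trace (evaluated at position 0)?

Violated

ack → X (idle → ¬req) must hold at every position from 0 onward. It fails at position 4, so G (ack → X (idle → ¬req)) is false.
Positions where ack holds: 0, 3, 4, 8.
Check X (idle → ¬req) at each: 0→ok, 3→ok, 4→fails, 8→fails.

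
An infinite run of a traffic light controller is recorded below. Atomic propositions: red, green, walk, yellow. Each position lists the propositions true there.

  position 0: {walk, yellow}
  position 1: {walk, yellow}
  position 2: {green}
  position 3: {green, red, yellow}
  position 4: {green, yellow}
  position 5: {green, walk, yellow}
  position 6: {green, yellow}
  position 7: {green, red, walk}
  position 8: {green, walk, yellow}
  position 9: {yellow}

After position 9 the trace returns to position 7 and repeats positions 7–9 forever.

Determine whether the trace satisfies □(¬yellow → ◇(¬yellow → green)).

Holds

¬yellow → ◇(¬yellow → green) holds at every position 0..9, and those are all positions ever visited, so □(¬yellow → ◇(¬yellow → green)) holds.
Positions where ¬yellow holds: 2, 7.
Check ◇(¬yellow → green) at each: 2→ok, 7→ok.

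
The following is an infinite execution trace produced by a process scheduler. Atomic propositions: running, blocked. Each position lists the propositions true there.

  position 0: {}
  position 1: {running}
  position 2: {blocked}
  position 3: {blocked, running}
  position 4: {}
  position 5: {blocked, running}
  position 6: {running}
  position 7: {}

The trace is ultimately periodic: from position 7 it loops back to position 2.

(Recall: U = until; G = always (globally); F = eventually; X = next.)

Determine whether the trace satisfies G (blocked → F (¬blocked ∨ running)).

Yes

blocked → F (¬blocked ∨ running) holds at every position 0..7, and those are all positions ever visited, so G (blocked → F (¬blocked ∨ running)) holds.
Positions where blocked holds: 2, 3, 5.
Check F (¬blocked ∨ running) at each: 2→ok, 3→ok, 5→ok.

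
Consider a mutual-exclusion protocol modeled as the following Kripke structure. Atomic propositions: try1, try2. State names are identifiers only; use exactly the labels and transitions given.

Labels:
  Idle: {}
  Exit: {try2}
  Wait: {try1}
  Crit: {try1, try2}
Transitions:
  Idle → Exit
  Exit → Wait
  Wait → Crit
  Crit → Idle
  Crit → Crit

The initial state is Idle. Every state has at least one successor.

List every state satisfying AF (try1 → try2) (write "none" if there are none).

{Idle, Exit, Wait, Crit}

States satisfying try1 → try2: {Idle, Exit, Crit}.
States satisfying AF (try1 → try2): {Idle, Exit, Wait, Crit}.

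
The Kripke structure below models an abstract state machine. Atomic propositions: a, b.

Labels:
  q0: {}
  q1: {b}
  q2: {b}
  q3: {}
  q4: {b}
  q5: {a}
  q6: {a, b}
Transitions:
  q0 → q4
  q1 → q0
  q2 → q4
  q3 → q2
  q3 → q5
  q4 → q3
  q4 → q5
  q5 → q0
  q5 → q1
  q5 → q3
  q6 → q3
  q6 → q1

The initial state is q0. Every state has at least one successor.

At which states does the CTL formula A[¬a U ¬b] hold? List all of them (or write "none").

{q0, q1, q2, q3, q4, q5}

States satisfying ¬a: {q0, q1, q2, q3, q4}.
States satisfying ¬b: {q0, q3, q5}.
States satisfying A[¬a U ¬b]: {q0, q1, q2, q3, q4, q5}.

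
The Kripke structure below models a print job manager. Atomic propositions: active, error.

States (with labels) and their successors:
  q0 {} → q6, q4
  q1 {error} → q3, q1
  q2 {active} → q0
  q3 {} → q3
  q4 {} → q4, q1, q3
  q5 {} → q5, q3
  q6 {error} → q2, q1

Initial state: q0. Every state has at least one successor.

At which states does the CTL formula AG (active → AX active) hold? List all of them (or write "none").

{q1, q3, q4, q5}

States satisfying active → AX active: {q0, q1, q3, q4, q5, q6}.
States satisfying AG (active → AX active): {q1, q3, q4, q5}.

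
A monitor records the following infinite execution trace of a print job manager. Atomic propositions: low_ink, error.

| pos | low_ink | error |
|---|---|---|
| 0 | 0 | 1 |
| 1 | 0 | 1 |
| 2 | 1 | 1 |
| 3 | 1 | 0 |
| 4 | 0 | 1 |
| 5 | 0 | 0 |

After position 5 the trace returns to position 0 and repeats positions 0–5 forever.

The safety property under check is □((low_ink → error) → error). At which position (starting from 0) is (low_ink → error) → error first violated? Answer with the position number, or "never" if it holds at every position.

5

Check (low_ink → error) → error at each position in order: 0 ✓, 1 ✓, 2 ✓, 3 ✓, 4 ✓.
At position 5 the labels are {}, so (low_ink → error) → error is false there. This is the first violation.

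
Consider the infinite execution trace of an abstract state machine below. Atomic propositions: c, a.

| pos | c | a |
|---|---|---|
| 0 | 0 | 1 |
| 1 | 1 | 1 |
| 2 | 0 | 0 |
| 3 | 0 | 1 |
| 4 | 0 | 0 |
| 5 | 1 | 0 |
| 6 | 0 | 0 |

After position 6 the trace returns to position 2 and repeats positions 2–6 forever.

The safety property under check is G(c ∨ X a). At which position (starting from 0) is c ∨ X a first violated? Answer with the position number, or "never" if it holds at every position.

3

Check c ∨ X a at each position in order: 0 ✓, 1 ✓, 2 ✓.
At position 3 the labels are {a} and the next position 4 has {}, so c ∨ X a is false there. This is the first violation.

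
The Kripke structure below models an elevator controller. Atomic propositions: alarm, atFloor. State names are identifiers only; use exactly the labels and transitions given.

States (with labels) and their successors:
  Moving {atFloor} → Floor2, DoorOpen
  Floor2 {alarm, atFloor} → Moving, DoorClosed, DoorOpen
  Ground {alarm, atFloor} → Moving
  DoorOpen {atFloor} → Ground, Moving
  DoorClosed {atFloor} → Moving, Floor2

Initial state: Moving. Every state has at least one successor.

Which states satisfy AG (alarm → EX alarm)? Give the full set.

none

States satisfying alarm → EX alarm: {Moving, DoorOpen, DoorClosed}.
States satisfying AG (alarm → EX alarm): ∅.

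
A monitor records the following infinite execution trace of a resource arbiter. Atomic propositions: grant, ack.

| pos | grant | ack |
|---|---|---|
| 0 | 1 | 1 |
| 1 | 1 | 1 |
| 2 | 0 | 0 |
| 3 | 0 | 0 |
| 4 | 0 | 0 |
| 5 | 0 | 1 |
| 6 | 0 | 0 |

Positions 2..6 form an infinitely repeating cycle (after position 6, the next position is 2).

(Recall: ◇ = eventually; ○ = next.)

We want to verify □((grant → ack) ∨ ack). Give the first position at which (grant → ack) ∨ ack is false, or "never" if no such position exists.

(grant → ack) ∨ ack holds at every position 0..6, and those are all the positions the trace ever visits, so the invariant □((grant → ack) ∨ ack) is never violated.

never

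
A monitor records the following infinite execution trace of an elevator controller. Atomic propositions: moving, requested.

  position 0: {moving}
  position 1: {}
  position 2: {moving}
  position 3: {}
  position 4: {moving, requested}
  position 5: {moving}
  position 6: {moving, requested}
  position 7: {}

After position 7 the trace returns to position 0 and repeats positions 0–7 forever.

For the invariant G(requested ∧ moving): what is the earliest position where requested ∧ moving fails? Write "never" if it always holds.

0

At position 0 the labels are {moving}, so requested ∧ moving is false there. This is the first violation.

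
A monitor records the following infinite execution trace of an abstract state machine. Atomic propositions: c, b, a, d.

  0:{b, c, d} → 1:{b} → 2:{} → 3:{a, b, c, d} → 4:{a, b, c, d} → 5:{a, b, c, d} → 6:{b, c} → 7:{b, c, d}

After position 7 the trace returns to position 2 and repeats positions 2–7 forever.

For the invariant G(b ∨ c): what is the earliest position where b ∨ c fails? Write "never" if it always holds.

Check b ∨ c at each position in order: 0 ✓, 1 ✓.
At position 2 the labels are {}, so b ∨ c is false there. This is the first violation.

2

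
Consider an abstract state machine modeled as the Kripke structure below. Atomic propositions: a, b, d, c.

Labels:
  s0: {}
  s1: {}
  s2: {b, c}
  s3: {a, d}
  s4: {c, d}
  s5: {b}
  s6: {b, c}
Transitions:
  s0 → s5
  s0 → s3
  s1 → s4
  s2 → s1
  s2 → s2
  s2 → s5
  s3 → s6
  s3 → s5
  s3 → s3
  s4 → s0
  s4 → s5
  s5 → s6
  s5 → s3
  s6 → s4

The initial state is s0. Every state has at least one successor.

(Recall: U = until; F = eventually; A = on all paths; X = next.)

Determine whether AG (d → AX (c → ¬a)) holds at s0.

Yes

States satisfying d → AX (c → ¬a): {s0, s1, s2, s3, s4, s5, s6}.
States satisfying AG (d → AX (c → ¬a)): {s0, s1, s2, s3, s4, s5, s6}.
Every state reachable from s0 satisfies d → AX (c → ¬a).
s0 ∈ Sat(AG (d → AX (c → ¬a))).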